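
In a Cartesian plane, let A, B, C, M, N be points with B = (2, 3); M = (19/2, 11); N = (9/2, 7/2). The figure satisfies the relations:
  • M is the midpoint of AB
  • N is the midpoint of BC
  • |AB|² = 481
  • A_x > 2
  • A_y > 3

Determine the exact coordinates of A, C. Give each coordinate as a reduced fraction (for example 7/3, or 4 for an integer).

1. A_x = 17  [A = 2·M−B = 2·(19/2, 11)−(2, 3)]
2. A_y = 19  [A = 2·M−B = 2·(19/2, 11)−(2, 3)]
   so A = (17, 19)
3. C_x = 7  [C = 2·N−B = 2·(9/2, 7/2)−(2, 3)]
4. C_y = 4  [C = 2·N−B = 2·(9/2, 7/2)−(2, 3)]
   so C = (7, 4)

A = (17, 19)
C = (7, 4)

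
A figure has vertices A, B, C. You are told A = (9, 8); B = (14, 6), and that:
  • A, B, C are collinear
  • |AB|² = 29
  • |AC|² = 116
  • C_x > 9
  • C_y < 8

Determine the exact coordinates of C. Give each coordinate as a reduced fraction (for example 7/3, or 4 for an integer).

C = (19, 4)

1. C_x = 19  [[A, B, C are collinear ⇒ 2x+5y-58=0] ∩ [|C−(9, 8)|²=116]]
2. C_y = 4  [[A, B, C are collinear ⇒ 2x+5y-58=0] ∩ [|C−(9, 8)|²=116]]
   so C = (19, 4)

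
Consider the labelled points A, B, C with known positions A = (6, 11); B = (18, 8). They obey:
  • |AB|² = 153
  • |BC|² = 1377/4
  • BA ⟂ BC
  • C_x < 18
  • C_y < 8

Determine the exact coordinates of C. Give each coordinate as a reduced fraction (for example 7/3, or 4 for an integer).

1. C_x = 27/2  [[BA ⟂ BC ⇒ -12x+3y+192=0] ∩ [|C−(18, 8)|²=1377/4]]
2. C_y = -10  [[BA ⟂ BC ⇒ -12x+3y+192=0] ∩ [|C−(18, 8)|²=1377/4]]
   so C = (27/2, -10)

C = (27/2, -10)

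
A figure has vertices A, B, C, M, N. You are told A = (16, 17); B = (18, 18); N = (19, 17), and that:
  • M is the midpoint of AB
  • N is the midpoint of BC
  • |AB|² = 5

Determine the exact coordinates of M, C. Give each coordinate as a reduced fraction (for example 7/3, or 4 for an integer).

M = (17, 35/2)
C = (20, 16)

1. M_x = 17  [2·M = A+B = (16, 17)+(18, 18)]
2. M_y = 35/2  [2·M = A+B = (16, 17)+(18, 18)]
   so M = (17, 35/2)
3. C_x = 20  [C = 2·N−B = 2·(19, 17)−(18, 18)]
4. C_y = 16  [C = 2·N−B = 2·(19, 17)−(18, 18)]
   so C = (20, 16)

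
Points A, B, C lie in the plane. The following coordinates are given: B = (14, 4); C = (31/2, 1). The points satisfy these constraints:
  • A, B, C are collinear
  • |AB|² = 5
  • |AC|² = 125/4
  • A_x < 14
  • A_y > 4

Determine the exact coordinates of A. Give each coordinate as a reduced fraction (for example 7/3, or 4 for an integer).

1. A_x = 13  [[A, B, C are collinear ⇒ 3x+3/2y-48=0] ∩ [|A−(14, 4)|²=5]]
2. A_y = 6  [[A, B, C are collinear ⇒ 3x+3/2y-48=0] ∩ [|A−(14, 4)|²=5]]
   so A = (13, 6)

A = (13, 6)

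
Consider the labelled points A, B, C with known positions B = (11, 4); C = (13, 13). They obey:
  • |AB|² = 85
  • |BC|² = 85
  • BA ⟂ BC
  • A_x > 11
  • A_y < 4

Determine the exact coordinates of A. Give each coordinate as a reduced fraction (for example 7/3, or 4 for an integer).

A = (20, 2)

1. A_x = 20  [[BA ⟂ BC ⇒ 2x+9y-58=0] ∩ [|A−(11, 4)|²=85]]
2. A_y = 2  [[BA ⟂ BC ⇒ 2x+9y-58=0] ∩ [|A−(11, 4)|²=85]]
   so A = (20, 2)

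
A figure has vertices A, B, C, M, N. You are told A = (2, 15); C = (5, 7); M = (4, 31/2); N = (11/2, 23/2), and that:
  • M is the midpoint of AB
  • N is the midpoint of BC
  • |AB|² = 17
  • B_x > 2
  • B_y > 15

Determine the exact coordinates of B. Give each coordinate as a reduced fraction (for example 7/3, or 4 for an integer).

1. B_x = 6  [B = 2·M−A = 2·(4, 31/2)−(2, 15)]
2. B_y = 16  [B = 2·M−A = 2·(4, 31/2)−(2, 15)]
   so B = (6, 16)

B = (6, 16)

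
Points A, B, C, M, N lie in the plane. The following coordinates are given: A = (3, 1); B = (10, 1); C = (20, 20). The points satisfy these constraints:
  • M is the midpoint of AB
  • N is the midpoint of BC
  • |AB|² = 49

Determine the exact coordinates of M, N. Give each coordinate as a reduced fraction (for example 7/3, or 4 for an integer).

1. M_x = 13/2  [2·M = A+B = (3, 1)+(10, 1)]
2. M_y = 1  [2·M = A+B = (3, 1)+(10, 1)]
   so M = (13/2, 1)
3. N_x = 15  [2·N = B+C = (10, 1)+(20, 20)]
4. N_y = 21/2  [2·N = B+C = (10, 1)+(20, 20)]
   so N = (15, 21/2)

M = (13/2, 1)
N = (15, 21/2)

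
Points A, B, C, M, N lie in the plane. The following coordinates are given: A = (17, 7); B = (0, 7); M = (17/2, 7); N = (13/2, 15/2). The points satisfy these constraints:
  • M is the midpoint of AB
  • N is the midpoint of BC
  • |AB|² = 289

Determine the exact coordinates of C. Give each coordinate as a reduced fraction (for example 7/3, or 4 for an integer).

1. C_x = 13  [C = 2·N−B = 2·(13/2, 15/2)−(0, 7)]
2. C_y = 8  [C = 2·N−B = 2·(13/2, 15/2)−(0, 7)]
   so C = (13, 8)

C = (13, 8)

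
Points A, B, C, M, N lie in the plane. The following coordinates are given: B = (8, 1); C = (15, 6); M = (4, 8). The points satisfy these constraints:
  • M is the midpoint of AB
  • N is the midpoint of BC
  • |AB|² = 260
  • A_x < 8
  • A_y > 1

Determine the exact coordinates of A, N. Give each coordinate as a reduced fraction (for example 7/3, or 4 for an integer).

A = (0, 15)
N = (23/2, 7/2)

1. A_x = 0  [A = 2·M−B = 2·(4, 8)−(8, 1)]
2. A_y = 15  [A = 2·M−B = 2·(4, 8)−(8, 1)]
   so A = (0, 15)
3. N_x = 23/2  [2·N = B+C = (8, 1)+(15, 6)]
4. N_y = 7/2  [2·N = B+C = (8, 1)+(15, 6)]
   so N = (23/2, 7/2)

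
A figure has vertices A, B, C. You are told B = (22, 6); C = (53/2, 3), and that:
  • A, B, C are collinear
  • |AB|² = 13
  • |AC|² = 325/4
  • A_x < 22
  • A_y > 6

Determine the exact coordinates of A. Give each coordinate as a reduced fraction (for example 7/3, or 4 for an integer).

1. A_x = 19  [[A, B, C are collinear ⇒ 3x+9/2y-93=0] ∩ [|A−(22, 6)|²=13]]
2. A_y = 8  [[A, B, C are collinear ⇒ 3x+9/2y-93=0] ∩ [|A−(22, 6)|²=13]]
   so A = (19, 8)

A = (19, 8)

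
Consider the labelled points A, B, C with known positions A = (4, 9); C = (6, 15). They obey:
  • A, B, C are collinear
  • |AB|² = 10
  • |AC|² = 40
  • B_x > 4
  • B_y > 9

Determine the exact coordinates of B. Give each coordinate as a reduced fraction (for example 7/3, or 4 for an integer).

B = (5, 12)

1. B_x = 5  [[A, B, C are collinear ⇒ 6x-2y-6=0] ∩ [|B−(4, 9)|²=10]]
2. B_y = 12  [[A, B, C are collinear ⇒ 6x-2y-6=0] ∩ [|B−(4, 9)|²=10]]
   so B = (5, 12)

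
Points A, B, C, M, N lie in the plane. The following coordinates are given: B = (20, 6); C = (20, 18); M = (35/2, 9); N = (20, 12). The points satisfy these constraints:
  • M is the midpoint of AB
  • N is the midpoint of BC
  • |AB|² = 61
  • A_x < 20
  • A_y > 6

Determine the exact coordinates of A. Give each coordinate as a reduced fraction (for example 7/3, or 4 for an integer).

1. A_x = 15  [A = 2·M−B = 2·(35/2, 9)−(20, 6)]
2. A_y = 12  [A = 2·M−B = 2·(35/2, 9)−(20, 6)]
   so A = (15, 12)

A = (15, 12)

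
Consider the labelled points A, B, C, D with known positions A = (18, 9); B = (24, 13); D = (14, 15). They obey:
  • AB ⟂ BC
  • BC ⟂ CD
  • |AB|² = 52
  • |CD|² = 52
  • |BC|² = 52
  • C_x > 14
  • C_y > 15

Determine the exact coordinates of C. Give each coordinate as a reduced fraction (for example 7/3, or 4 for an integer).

1. C_x = 20  [[AB ⟂ BC ⇒ 6x+4y-196=0] ∩ [|C−(14, 15)|²=52]]
2. C_y = 19  [[AB ⟂ BC ⇒ 6x+4y-196=0] ∩ [|C−(14, 15)|²=52]]
   so C = (20, 19)

C = (20, 19)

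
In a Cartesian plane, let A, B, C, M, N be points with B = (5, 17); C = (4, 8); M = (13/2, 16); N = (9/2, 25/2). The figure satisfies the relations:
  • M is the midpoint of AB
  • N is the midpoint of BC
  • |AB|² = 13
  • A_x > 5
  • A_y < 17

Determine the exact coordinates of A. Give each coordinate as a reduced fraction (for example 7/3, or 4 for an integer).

A = (8, 15)

1. A_x = 8  [A = 2·M−B = 2·(13/2, 16)−(5, 17)]
2. A_y = 15  [A = 2·M−B = 2·(13/2, 16)−(5, 17)]
   so A = (8, 15)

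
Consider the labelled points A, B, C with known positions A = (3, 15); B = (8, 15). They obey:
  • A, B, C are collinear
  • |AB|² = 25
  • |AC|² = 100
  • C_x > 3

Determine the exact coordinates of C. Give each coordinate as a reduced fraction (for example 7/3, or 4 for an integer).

1. C_x = 13  [[A, B, C are collinear ⇒ 5y-75=0] ∩ [|C−(3, 15)|²=100]]
2. C_y = 15  [[A, B, C are collinear ⇒ 5y-75=0] ∩ [|C−(3, 15)|²=100]]
   so C = (13, 15)

C = (13, 15)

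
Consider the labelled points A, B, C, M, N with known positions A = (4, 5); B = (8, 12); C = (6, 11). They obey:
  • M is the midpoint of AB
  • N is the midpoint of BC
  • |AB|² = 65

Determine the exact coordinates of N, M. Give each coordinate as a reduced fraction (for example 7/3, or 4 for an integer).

1. M_x = 6  [2·M = A+B = (4, 5)+(8, 12)]
2. M_y = 17/2  [2·M = A+B = (4, 5)+(8, 12)]
   so M = (6, 17/2)
3. N_x = 7  [2·N = B+C = (8, 12)+(6, 11)]
4. N_y = 23/2  [2·N = B+C = (8, 12)+(6, 11)]
   so N = (7, 23/2)

N = (7, 23/2)
M = (6, 17/2)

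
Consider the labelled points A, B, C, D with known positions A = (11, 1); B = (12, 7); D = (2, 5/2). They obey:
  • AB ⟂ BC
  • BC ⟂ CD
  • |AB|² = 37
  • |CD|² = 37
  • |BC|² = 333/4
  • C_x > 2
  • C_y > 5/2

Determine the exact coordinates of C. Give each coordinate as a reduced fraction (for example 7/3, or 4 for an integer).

1. C_x = 3  [[AB ⟂ BC ⇒ 1x+6y-54=0] ∩ [|C−(2, 5/2)|²=37]]
2. C_y = 17/2  [[AB ⟂ BC ⇒ 1x+6y-54=0] ∩ [|C−(2, 5/2)|²=37]]
   so C = (3, 17/2)

C = (3, 17/2)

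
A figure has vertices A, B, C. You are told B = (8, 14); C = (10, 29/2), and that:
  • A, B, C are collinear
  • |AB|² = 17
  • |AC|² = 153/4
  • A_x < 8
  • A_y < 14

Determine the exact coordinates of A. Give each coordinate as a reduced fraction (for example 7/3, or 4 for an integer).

1. A_x = 4  [[A, B, C are collinear ⇒ -1/2x+2y-24=0] ∩ [|A−(8, 14)|²=17]]
2. A_y = 13  [[A, B, C are collinear ⇒ -1/2x+2y-24=0] ∩ [|A−(8, 14)|²=17]]
   so A = (4, 13)

A = (4, 13)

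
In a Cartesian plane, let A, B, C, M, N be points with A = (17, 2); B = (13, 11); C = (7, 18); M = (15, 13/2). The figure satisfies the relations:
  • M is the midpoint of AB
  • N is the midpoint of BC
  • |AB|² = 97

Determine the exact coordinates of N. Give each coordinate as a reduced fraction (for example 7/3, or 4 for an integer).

1. N_x = 10  [2·N = B+C = (13, 11)+(7, 18)]
2. N_y = 29/2  [2·N = B+C = (13, 11)+(7, 18)]
   so N = (10, 29/2)

N = (10, 29/2)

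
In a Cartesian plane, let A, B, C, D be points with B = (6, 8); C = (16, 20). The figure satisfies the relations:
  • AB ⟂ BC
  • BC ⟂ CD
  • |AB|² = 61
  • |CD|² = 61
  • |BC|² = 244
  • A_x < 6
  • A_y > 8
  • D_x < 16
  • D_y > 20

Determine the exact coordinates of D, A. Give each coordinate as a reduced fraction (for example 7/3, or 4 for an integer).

1. D_x = 10  [[BC ⟂ CD ⇒ 10x+12y-400=0] ∩ [|D−(16, 20)|²=61]]
2. D_y = 25  [[BC ⟂ CD ⇒ 10x+12y-400=0] ∩ [|D−(16, 20)|²=61]]
   so D = (10, 25)
3. A_x = 0  [[AB ⟂ BC ⇒ -10x-12y+156=0] ∩ [|A−(6, 8)|²=61]]
4. A_y = 13  [[AB ⟂ BC ⇒ -10x-12y+156=0] ∩ [|A−(6, 8)|²=61]]
   so A = (0, 13)

D = (10, 25)
A = (0, 13)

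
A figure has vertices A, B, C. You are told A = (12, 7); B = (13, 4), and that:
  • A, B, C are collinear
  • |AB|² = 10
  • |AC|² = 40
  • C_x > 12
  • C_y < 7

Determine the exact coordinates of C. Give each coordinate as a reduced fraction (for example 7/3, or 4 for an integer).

C = (14, 1)

1. C_x = 14  [[A, B, C are collinear ⇒ 3x+1y-43=0] ∩ [|C−(12, 7)|²=40]]
2. C_y = 1  [[A, B, C are collinear ⇒ 3x+1y-43=0] ∩ [|C−(12, 7)|²=40]]
   so C = (14, 1)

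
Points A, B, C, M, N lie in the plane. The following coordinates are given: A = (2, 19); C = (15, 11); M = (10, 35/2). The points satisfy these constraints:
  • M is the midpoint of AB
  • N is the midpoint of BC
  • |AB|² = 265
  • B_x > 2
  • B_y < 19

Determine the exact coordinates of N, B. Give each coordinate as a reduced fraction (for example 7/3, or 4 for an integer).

N = (33/2, 27/2)
B = (18, 16)

1. B_x = 18  [B = 2·M−A = 2·(10, 35/2)−(2, 19)]
2. B_y = 16  [B = 2·M−A = 2·(10, 35/2)−(2, 19)]
   so B = (18, 16)
3. N_x = 33/2  [2·N = B+C = (18, 16)+(15, 11)]
4. N_y = 27/2  [2·N = B+C = (18, 16)+(15, 11)]
   so N = (33/2, 27/2)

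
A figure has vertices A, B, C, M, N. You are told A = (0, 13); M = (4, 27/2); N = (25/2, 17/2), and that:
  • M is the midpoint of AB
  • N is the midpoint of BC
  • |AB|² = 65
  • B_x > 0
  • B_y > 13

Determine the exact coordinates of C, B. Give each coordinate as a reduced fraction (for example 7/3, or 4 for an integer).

C = (17, 3)
B = (8, 14)

1. B_x = 8  [B = 2·M−A = 2·(4, 27/2)−(0, 13)]
2. B_y = 14  [B = 2·M−A = 2·(4, 27/2)−(0, 13)]
   so B = (8, 14)
3. C_x = 17  [C = 2·N−B = 2·(25/2, 17/2)−(8, 14)]
4. C_y = 3  [C = 2·N−B = 2·(25/2, 17/2)−(8, 14)]
   so C = (17, 3)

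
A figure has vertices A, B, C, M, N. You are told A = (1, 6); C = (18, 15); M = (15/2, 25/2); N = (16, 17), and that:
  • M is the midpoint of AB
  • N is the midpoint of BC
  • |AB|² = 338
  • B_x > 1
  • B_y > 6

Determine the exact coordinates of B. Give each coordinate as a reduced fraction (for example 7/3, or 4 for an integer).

1. B_x = 14  [B = 2·M−A = 2·(15/2, 25/2)−(1, 6)]
2. B_y = 19  [B = 2·M−A = 2·(15/2, 25/2)−(1, 6)]
   so B = (14, 19)

B = (14, 19)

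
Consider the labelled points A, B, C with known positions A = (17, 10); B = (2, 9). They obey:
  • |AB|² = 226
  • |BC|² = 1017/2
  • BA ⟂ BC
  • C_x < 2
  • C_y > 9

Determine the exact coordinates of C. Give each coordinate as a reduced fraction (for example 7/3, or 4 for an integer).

1. C_x = 1/2  [[BA ⟂ BC ⇒ 15x+1y-39=0] ∩ [|C−(2, 9)|²=1017/2]]
2. C_y = 63/2  [[BA ⟂ BC ⇒ 15x+1y-39=0] ∩ [|C−(2, 9)|²=1017/2]]
   so C = (1/2, 63/2)

C = (1/2, 63/2)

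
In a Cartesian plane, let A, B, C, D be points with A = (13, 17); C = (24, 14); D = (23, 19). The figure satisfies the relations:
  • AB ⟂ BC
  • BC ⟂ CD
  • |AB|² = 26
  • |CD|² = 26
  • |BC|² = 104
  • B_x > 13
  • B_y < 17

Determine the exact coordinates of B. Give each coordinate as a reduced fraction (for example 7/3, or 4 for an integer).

1. B_x = 14  [[BC ⟂ CD ⇒ 1x-5y+46=0] ∩ [|B−(13, 17)|²=26]]
2. B_y = 12  [[BC ⟂ CD ⇒ 1x-5y+46=0] ∩ [|B−(13, 17)|²=26]]
   so B = (14, 12)

B = (14, 12)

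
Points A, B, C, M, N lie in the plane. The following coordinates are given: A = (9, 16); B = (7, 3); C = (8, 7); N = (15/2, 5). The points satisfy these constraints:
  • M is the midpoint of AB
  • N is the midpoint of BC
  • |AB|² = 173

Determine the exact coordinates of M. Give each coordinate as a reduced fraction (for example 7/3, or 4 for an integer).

1. M_x = 8  [2·M = A+B = (9, 16)+(7, 3)]
2. M_y = 19/2  [2·M = A+B = (9, 16)+(7, 3)]
   so M = (8, 19/2)

M = (8, 19/2)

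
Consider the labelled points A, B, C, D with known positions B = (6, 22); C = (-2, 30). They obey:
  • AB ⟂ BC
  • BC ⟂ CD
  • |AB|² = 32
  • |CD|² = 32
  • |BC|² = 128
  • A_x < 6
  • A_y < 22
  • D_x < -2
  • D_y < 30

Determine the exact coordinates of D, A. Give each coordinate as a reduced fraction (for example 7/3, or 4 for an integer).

D = (-6, 26)
A = (2, 18)

1. D_x = -6  [[BC ⟂ CD ⇒ -8x+8y-256=0] ∩ [|D−(-2, 30)|²=32]]
2. D_y = 26  [[BC ⟂ CD ⇒ -8x+8y-256=0] ∩ [|D−(-2, 30)|²=32]]
   so D = (-6, 26)
3. A_x = 2  [[AB ⟂ BC ⇒ 8x-8y+128=0] ∩ [|A−(6, 22)|²=32]]
4. A_y = 18  [[AB ⟂ BC ⇒ 8x-8y+128=0] ∩ [|A−(6, 22)|²=32]]
   so A = (2, 18)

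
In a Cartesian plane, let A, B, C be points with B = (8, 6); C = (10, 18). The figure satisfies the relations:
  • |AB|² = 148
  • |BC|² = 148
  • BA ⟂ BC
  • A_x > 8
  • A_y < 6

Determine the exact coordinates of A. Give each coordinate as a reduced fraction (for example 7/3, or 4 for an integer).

A = (20, 4)

1. A_x = 20  [[BA ⟂ BC ⇒ 2x+12y-88=0] ∩ [|A−(8, 6)|²=148]]
2. A_y = 4  [[BA ⟂ BC ⇒ 2x+12y-88=0] ∩ [|A−(8, 6)|²=148]]
   so A = (20, 4)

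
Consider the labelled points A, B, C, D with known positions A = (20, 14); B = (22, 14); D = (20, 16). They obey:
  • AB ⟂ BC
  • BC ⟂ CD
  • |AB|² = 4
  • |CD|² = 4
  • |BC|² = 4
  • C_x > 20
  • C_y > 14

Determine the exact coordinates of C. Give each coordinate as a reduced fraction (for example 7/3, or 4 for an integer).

C = (22, 16)

1. C_x = 22  [[AB ⟂ BC ⇒ 2x-44=0] ∩ [|C−(20, 16)|²=4]]
2. C_y = 16  [[AB ⟂ BC ⇒ 2x-44=0] ∩ [|C−(20, 16)|²=4]]
   so C = (22, 16)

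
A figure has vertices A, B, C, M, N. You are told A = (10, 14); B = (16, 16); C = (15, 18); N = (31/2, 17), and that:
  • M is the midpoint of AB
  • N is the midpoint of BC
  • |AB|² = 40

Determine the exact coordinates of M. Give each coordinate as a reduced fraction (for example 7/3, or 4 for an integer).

M = (13, 15)

1. M_x = 13  [2·M = A+B = (10, 14)+(16, 16)]
2. M_y = 15  [2·M = A+B = (10, 14)+(16, 16)]
   so M = (13, 15)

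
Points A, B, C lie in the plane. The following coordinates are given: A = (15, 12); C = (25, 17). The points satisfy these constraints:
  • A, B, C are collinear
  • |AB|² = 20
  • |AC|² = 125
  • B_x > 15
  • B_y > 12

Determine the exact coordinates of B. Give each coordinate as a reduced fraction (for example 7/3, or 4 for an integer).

1. B_x = 19  [[A, B, C are collinear ⇒ 5x-10y+45=0] ∩ [|B−(15, 12)|²=20]]
2. B_y = 14  [[A, B, C are collinear ⇒ 5x-10y+45=0] ∩ [|B−(15, 12)|²=20]]
   so B = (19, 14)

B = (19, 14)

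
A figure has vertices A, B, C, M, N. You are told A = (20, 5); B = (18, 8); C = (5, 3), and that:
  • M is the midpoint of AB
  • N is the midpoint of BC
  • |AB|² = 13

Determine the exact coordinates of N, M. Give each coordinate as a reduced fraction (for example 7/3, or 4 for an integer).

N = (23/2, 11/2)
M = (19, 13/2)

1. M_x = 19  [2·M = A+B = (20, 5)+(18, 8)]
2. M_y = 13/2  [2·M = A+B = (20, 5)+(18, 8)]
   so M = (19, 13/2)
3. N_x = 23/2  [2·N = B+C = (18, 8)+(5, 3)]
4. N_y = 11/2  [2·N = B+C = (18, 8)+(5, 3)]
   so N = (23/2, 11/2)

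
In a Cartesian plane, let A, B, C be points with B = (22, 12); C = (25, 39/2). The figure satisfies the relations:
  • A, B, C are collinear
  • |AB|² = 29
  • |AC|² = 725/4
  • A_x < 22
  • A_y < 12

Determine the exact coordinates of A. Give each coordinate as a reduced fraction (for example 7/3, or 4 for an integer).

1. A_x = 20  [[A, B, C are collinear ⇒ -15/2x+3y+129=0] ∩ [|A−(22, 12)|²=29]]
2. A_y = 7  [[A, B, C are collinear ⇒ -15/2x+3y+129=0] ∩ [|A−(22, 12)|²=29]]
   so A = (20, 7)

A = (20, 7)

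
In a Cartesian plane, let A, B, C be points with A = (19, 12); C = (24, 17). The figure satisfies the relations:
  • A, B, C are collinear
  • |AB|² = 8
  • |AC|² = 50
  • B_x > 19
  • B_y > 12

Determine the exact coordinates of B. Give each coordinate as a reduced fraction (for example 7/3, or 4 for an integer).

B = (21, 14)

1. B_x = 21  [[A, B, C are collinear ⇒ 5x-5y-35=0] ∩ [|B−(19, 12)|²=8]]
2. B_y = 14  [[A, B, C are collinear ⇒ 5x-5y-35=0] ∩ [|B−(19, 12)|²=8]]
   so B = (21, 14)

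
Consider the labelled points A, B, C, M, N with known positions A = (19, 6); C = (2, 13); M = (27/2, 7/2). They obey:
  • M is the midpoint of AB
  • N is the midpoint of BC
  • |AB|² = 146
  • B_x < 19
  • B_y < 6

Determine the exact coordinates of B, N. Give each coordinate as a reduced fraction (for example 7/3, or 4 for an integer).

1. B_x = 8  [B = 2·M−A = 2·(27/2, 7/2)−(19, 6)]
2. B_y = 1  [B = 2·M−A = 2·(27/2, 7/2)−(19, 6)]
   so B = (8, 1)
3. N_x = 5  [2·N = B+C = (8, 1)+(2, 13)]
4. N_y = 7  [2·N = B+C = (8, 1)+(2, 13)]
   so N = (5, 7)

B = (8, 1)
N = (5, 7)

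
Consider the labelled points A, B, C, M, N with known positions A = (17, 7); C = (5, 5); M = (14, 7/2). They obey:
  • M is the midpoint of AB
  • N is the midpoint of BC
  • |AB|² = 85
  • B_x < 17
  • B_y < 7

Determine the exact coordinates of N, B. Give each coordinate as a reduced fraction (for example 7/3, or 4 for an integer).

N = (8, 5/2)
B = (11, 0)

1. B_x = 11  [B = 2·M−A = 2·(14, 7/2)−(17, 7)]
2. B_y = 0  [B = 2·M−A = 2·(14, 7/2)−(17, 7)]
   so B = (11, 0)
3. N_x = 8  [2·N = B+C = (11, 0)+(5, 5)]
4. N_y = 5/2  [2·N = B+C = (11, 0)+(5, 5)]
   so N = (8, 5/2)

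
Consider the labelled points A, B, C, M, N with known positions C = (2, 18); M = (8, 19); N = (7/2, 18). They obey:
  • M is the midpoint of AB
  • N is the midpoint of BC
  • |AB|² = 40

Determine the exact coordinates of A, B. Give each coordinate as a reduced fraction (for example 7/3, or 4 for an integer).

1. B_x = 5  [B = 2·N−C = 2·(7/2, 18)−(2, 18)]
2. B_y = 18  [B = 2·N−C = 2·(7/2, 18)−(2, 18)]
   so B = (5, 18)
3. A_x = 11  [A = 2·M−B = 2·(8, 19)−(5, 18)]
4. A_y = 20  [A = 2·M−B = 2·(8, 19)−(5, 18)]
   so A = (11, 20)

A = (11, 20)
B = (5, 18)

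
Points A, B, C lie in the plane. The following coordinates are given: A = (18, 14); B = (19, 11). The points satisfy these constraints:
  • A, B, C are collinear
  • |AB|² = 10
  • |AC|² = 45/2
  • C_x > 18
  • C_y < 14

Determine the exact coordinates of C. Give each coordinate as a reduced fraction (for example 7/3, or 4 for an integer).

C = (39/2, 19/2)

1. C_x = 39/2  [[A, B, C are collinear ⇒ 3x+1y-68=0] ∩ [|C−(18, 14)|²=45/2]]
2. C_y = 19/2  [[A, B, C are collinear ⇒ 3x+1y-68=0] ∩ [|C−(18, 14)|²=45/2]]
   so C = (39/2, 19/2)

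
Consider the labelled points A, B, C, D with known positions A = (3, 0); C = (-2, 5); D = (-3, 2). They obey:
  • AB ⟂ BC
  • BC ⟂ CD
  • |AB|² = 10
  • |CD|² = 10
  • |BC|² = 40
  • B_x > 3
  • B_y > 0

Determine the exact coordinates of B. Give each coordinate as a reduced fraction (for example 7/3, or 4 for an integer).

1. B_x = 4  [[BC ⟂ CD ⇒ 1x+3y-13=0] ∩ [|B−(3, 0)|²=10]]
2. B_y = 3  [[BC ⟂ CD ⇒ 1x+3y-13=0] ∩ [|B−(3, 0)|²=10]]
   so B = (4, 3)

B = (4, 3)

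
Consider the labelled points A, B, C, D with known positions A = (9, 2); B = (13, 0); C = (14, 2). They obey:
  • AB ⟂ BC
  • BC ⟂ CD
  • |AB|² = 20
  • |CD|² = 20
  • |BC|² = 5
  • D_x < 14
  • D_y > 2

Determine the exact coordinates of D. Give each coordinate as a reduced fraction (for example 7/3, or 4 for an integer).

1. D_x = 10  [[BC ⟂ CD ⇒ 1x+2y-18=0] ∩ [|D−(14, 2)|²=20]]
2. D_y = 4  [[BC ⟂ CD ⇒ 1x+2y-18=0] ∩ [|D−(14, 2)|²=20]]
   so D = (10, 4)

D = (10, 4)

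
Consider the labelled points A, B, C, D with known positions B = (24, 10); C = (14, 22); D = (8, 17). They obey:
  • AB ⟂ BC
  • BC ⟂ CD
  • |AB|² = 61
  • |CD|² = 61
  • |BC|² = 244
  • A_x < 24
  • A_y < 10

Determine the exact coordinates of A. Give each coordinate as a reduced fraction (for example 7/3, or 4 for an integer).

1. A_x = 18  [[AB ⟂ BC ⇒ 10x-12y-120=0] ∩ [|A−(24, 10)|²=61]]
2. A_y = 5  [[AB ⟂ BC ⇒ 10x-12y-120=0] ∩ [|A−(24, 10)|²=61]]
   so A = (18, 5)

A = (18, 5)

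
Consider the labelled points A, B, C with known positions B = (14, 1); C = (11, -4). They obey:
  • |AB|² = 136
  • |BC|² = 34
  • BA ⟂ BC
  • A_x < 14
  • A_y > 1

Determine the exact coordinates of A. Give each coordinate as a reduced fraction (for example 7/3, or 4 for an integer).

A = (4, 7)

1. A_x = 4  [[BA ⟂ BC ⇒ -3x-5y+47=0] ∩ [|A−(14, 1)|²=136]]
2. A_y = 7  [[BA ⟂ BC ⇒ -3x-5y+47=0] ∩ [|A−(14, 1)|²=136]]
   so A = (4, 7)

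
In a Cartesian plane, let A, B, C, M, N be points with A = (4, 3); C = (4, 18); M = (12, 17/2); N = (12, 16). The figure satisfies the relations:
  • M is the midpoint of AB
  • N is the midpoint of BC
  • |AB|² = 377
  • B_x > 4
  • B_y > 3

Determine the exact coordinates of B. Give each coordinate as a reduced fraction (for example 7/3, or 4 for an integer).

1. B_x = 20  [B = 2·M−A = 2·(12, 17/2)−(4, 3)]
2. B_y = 14  [B = 2·M−A = 2·(12, 17/2)−(4, 3)]
   so B = (20, 14)

B = (20, 14)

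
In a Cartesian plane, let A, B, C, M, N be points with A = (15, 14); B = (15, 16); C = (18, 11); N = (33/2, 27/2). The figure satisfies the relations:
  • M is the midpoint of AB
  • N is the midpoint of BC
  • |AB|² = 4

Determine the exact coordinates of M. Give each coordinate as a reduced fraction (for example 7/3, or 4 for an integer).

M = (15, 15)

1. M_x = 15  [2·M = A+B = (15, 14)+(15, 16)]
2. M_y = 15  [2·M = A+B = (15, 14)+(15, 16)]
   so M = (15, 15)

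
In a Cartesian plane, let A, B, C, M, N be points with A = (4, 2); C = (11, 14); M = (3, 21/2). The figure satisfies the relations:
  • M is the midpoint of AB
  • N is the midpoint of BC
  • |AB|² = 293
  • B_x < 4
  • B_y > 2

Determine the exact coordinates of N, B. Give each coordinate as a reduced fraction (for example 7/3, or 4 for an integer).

1. B_x = 2  [B = 2·M−A = 2·(3, 21/2)−(4, 2)]
2. B_y = 19  [B = 2·M−A = 2·(3, 21/2)−(4, 2)]
   so B = (2, 19)
3. N_x = 13/2  [2·N = B+C = (2, 19)+(11, 14)]
4. N_y = 33/2  [2·N = B+C = (2, 19)+(11, 14)]
   so N = (13/2, 33/2)

N = (13/2, 33/2)
B = (2, 19)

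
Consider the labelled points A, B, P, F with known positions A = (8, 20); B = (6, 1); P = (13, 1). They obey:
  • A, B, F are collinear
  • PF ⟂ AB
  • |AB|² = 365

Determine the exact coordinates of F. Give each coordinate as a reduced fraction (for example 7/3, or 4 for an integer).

1. F_x = 2218/365  [[A, B, F are collinear ⇒ 19x-2y-112=0] ∩ [PF ⟂ AB ⇒ -2x-19y+45=0]]
2. F_y = 631/365  [[A, B, F are collinear ⇒ 19x-2y-112=0] ∩ [PF ⟂ AB ⇒ -2x-19y+45=0]]
   so F = (2218/365, 631/365)

F = (2218/365, 631/365)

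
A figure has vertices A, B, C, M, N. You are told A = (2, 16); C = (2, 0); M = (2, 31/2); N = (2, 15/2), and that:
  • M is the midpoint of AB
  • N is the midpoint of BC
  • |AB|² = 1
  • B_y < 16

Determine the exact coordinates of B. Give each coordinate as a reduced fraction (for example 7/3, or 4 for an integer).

1. B_x = 2  [B = 2·M−A = 2·(2, 31/2)−(2, 16)]
2. B_y = 15  [B = 2·M−A = 2·(2, 31/2)−(2, 16)]
   so B = (2, 15)

B = (2, 15)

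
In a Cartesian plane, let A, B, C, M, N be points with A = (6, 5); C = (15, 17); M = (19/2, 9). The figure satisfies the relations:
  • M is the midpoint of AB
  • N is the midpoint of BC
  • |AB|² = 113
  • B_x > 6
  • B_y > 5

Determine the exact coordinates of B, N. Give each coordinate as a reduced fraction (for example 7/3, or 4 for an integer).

B = (13, 13)
N = (14, 15)

1. B_x = 13  [B = 2·M−A = 2·(19/2, 9)−(6, 5)]
2. B_y = 13  [B = 2·M−A = 2·(19/2, 9)−(6, 5)]
   so B = (13, 13)
3. N_x = 14  [2·N = B+C = (13, 13)+(15, 17)]
4. N_y = 15  [2·N = B+C = (13, 13)+(15, 17)]
   so N = (14, 15)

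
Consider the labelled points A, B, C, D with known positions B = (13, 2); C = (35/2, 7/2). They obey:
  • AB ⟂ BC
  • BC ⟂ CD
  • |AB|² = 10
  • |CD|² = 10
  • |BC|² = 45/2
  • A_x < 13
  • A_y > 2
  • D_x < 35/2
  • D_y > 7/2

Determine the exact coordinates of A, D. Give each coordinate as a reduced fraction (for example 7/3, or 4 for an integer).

A = (12, 5)
D = (33/2, 13/2)

1. A_x = 12  [[AB ⟂ BC ⇒ -9/2x-3/2y+123/2=0] ∩ [|A−(13, 2)|²=10]]
2. A_y = 5  [[AB ⟂ BC ⇒ -9/2x-3/2y+123/2=0] ∩ [|A−(13, 2)|²=10]]
   so A = (12, 5)
3. D_x = 33/2  [[BC ⟂ CD ⇒ 9/2x+3/2y-84=0] ∩ [|D−(35/2, 7/2)|²=10]]
4. D_y = 13/2  [[BC ⟂ CD ⇒ 9/2x+3/2y-84=0] ∩ [|D−(35/2, 7/2)|²=10]]
   so D = (33/2, 13/2)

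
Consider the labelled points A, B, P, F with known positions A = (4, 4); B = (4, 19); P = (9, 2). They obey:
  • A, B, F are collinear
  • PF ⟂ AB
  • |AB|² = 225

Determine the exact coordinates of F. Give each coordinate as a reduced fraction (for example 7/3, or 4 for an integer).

F = (4, 2)

1. F_x = 4  [[A, B, F are collinear ⇒ -15x+60=0] ∩ [PF ⟂ AB ⇒ 15y-30=0]]
2. F_y = 2  [[A, B, F are collinear ⇒ -15x+60=0] ∩ [PF ⟂ AB ⇒ 15y-30=0]]
   so F = (4, 2)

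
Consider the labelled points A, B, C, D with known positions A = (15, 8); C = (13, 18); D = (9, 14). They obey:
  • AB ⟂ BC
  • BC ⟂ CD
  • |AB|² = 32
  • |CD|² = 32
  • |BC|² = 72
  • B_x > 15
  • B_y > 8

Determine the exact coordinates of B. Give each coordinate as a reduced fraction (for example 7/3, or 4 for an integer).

B = (19, 12)

1. B_x = 19  [[BC ⟂ CD ⇒ 4x+4y-124=0] ∩ [|B−(15, 8)|²=32]]
2. B_y = 12  [[BC ⟂ CD ⇒ 4x+4y-124=0] ∩ [|B−(15, 8)|²=32]]
   so B = (19, 12)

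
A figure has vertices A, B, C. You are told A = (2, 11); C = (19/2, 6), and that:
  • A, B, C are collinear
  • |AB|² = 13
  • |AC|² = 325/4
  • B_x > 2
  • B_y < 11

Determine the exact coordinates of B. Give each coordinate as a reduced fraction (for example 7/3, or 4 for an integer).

B = (5, 9)

1. B_x = 5  [[A, B, C are collinear ⇒ -5x-15/2y+185/2=0] ∩ [|B−(2, 11)|²=13]]
2. B_y = 9  [[A, B, C are collinear ⇒ -5x-15/2y+185/2=0] ∩ [|B−(2, 11)|²=13]]
   so B = (5, 9)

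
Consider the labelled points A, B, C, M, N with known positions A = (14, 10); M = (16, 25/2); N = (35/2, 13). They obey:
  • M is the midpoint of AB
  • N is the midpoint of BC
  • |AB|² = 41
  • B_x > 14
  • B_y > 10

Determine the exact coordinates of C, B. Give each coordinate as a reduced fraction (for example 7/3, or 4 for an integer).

C = (17, 11)
B = (18, 15)

1. B_x = 18  [B = 2·M−A = 2·(16, 25/2)−(14, 10)]
2. B_y = 15  [B = 2·M−A = 2·(16, 25/2)−(14, 10)]
   so B = (18, 15)
3. C_x = 17  [C = 2·N−B = 2·(35/2, 13)−(18, 15)]
4. C_y = 11  [C = 2·N−B = 2·(35/2, 13)−(18, 15)]
   so C = (17, 11)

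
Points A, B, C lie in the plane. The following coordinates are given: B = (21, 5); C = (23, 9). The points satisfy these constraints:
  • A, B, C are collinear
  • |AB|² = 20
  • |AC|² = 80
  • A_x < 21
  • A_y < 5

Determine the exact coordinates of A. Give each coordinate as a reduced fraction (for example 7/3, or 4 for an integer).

1. A_x = 19  [[A, B, C are collinear ⇒ -4x+2y+74=0] ∩ [|A−(21, 5)|²=20]]
2. A_y = 1  [[A, B, C are collinear ⇒ -4x+2y+74=0] ∩ [|A−(21, 5)|²=20]]
   so A = (19, 1)

A = (19, 1)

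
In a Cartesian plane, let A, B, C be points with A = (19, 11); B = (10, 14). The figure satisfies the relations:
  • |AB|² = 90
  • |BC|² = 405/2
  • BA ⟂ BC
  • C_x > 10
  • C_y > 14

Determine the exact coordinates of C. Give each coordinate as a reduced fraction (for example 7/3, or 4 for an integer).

1. C_x = 29/2  [[BA ⟂ BC ⇒ 9x-3y-48=0] ∩ [|C−(10, 14)|²=405/2]]
2. C_y = 55/2  [[BA ⟂ BC ⇒ 9x-3y-48=0] ∩ [|C−(10, 14)|²=405/2]]
   so C = (29/2, 55/2)

C = (29/2, 55/2)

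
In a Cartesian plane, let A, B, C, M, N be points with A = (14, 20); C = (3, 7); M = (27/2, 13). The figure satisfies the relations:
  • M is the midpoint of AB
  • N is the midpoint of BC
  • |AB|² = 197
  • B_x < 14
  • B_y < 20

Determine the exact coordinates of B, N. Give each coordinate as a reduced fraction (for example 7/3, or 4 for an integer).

1. B_x = 13  [B = 2·M−A = 2·(27/2, 13)−(14, 20)]
2. B_y = 6  [B = 2·M−A = 2·(27/2, 13)−(14, 20)]
   so B = (13, 6)
3. N_x = 8  [2·N = B+C = (13, 6)+(3, 7)]
4. N_y = 13/2  [2·N = B+C = (13, 6)+(3, 7)]
   so N = (8, 13/2)

B = (13, 6)
N = (8, 13/2)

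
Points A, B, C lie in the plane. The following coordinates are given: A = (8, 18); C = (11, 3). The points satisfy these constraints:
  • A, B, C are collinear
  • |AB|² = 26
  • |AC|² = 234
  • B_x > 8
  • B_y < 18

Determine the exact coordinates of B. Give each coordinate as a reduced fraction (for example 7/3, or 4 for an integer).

1. B_x = 9  [[A, B, C are collinear ⇒ -15x-3y+174=0] ∩ [|B−(8, 18)|²=26]]
2. B_y = 13  [[A, B, C are collinear ⇒ -15x-3y+174=0] ∩ [|B−(8, 18)|²=26]]
   so B = (9, 13)

B = (9, 13)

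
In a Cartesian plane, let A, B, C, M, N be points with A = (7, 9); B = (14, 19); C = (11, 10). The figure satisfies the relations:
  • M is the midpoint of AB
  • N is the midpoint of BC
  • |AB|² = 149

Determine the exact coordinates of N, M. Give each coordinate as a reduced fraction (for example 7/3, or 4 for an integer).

N = (25/2, 29/2)
M = (21/2, 14)

1. M_x = 21/2  [2·M = A+B = (7, 9)+(14, 19)]
2. M_y = 14  [2·M = A+B = (7, 9)+(14, 19)]
   so M = (21/2, 14)
3. N_x = 25/2  [2·N = B+C = (14, 19)+(11, 10)]
4. N_y = 29/2  [2·N = B+C = (14, 19)+(11, 10)]
   so N = (25/2, 29/2)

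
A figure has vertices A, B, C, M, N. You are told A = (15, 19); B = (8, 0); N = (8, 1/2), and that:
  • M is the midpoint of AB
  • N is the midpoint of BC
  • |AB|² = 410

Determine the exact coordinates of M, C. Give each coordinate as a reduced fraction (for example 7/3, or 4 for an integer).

M = (23/2, 19/2)
C = (8, 1)

1. M_x = 23/2  [2·M = A+B = (15, 19)+(8, 0)]
2. M_y = 19/2  [2·M = A+B = (15, 19)+(8, 0)]
   so M = (23/2, 19/2)
3. C_x = 8  [C = 2·N−B = 2·(8, 1/2)−(8, 0)]
4. C_y = 1  [C = 2·N−B = 2·(8, 1/2)−(8, 0)]
   so C = (8, 1)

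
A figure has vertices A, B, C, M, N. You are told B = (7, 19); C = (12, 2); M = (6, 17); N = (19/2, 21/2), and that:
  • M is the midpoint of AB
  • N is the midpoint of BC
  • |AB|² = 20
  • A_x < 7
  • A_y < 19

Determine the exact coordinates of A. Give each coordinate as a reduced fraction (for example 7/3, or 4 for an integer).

A = (5, 15)

1. A_x = 5  [A = 2·M−B = 2·(6, 17)−(7, 19)]
2. A_y = 15  [A = 2·M−B = 2·(6, 17)−(7, 19)]
   so A = (5, 15)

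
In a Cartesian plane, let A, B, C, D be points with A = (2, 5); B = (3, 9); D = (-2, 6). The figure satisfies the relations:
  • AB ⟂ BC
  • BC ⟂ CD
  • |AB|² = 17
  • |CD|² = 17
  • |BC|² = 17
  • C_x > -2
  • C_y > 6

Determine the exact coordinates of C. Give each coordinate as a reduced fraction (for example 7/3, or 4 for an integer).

1. C_x = -1  [[AB ⟂ BC ⇒ 1x+4y-39=0] ∩ [|C−(-2, 6)|²=17]]
2. C_y = 10  [[AB ⟂ BC ⇒ 1x+4y-39=0] ∩ [|C−(-2, 6)|²=17]]
   so C = (-1, 10)

C = (-1, 10)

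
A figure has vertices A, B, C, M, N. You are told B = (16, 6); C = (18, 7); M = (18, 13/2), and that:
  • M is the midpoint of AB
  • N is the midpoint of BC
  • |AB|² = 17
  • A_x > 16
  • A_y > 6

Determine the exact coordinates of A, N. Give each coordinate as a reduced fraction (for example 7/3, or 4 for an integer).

A = (20, 7)
N = (17, 13/2)

1. A_x = 20  [A = 2·M−B = 2·(18, 13/2)−(16, 6)]
2. A_y = 7  [A = 2·M−B = 2·(18, 13/2)−(16, 6)]
   so A = (20, 7)
3. N_x = 17  [2·N = B+C = (16, 6)+(18, 7)]
4. N_y = 13/2  [2·N = B+C = (16, 6)+(18, 7)]
   so N = (17, 13/2)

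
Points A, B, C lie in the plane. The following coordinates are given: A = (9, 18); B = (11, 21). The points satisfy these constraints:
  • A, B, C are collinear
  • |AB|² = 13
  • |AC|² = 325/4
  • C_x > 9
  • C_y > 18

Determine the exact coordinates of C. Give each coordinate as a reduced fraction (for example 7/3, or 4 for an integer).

1. C_x = 14  [[A, B, C are collinear ⇒ -3x+2y-9=0] ∩ [|C−(9, 18)|²=325/4]]
2. C_y = 51/2  [[A, B, C are collinear ⇒ -3x+2y-9=0] ∩ [|C−(9, 18)|²=325/4]]
   so C = (14, 51/2)

C = (14, 51/2)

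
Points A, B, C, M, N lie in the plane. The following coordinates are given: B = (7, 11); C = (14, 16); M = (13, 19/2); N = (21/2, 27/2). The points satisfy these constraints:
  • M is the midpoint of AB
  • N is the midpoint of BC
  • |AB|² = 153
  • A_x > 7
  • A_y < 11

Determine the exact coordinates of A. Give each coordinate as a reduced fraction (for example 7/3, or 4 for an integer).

1. A_x = 19  [A = 2·M−B = 2·(13, 19/2)−(7, 11)]
2. A_y = 8  [A = 2·M−B = 2·(13, 19/2)−(7, 11)]
   so A = (19, 8)

A = (19, 8)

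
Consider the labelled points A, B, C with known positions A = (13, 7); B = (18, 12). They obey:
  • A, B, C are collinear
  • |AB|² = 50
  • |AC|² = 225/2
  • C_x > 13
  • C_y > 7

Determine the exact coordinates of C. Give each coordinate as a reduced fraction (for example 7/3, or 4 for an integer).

C = (41/2, 29/2)

1. C_x = 41/2  [[A, B, C are collinear ⇒ -5x+5y+30=0] ∩ [|C−(13, 7)|²=225/2]]
2. C_y = 29/2  [[A, B, C are collinear ⇒ -5x+5y+30=0] ∩ [|C−(13, 7)|²=225/2]]
   so C = (41/2, 29/2)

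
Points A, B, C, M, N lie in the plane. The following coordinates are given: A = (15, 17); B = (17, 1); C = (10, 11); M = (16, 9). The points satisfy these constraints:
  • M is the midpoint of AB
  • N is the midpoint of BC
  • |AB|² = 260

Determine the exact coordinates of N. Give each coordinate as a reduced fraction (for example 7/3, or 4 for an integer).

1. N_x = 27/2  [2·N = B+C = (17, 1)+(10, 11)]
2. N_y = 6  [2·N = B+C = (17, 1)+(10, 11)]
   so N = (27/2, 6)

N = (27/2, 6)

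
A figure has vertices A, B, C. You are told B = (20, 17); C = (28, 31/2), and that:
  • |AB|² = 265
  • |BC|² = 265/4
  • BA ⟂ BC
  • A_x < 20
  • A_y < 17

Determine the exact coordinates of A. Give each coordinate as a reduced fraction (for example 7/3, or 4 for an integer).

A = (17, 1)

1. A_x = 17  [[BA ⟂ BC ⇒ 8x-3/2y-269/2=0] ∩ [|A−(20, 17)|²=265]]
2. A_y = 1  [[BA ⟂ BC ⇒ 8x-3/2y-269/2=0] ∩ [|A−(20, 17)|²=265]]
   so A = (17, 1)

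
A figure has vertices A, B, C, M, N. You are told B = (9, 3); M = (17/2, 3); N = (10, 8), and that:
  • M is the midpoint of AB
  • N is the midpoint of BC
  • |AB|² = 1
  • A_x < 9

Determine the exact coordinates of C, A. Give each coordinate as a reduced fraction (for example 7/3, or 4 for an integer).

1. A_x = 8  [A = 2·M−B = 2·(17/2, 3)−(9, 3)]
2. A_y = 3  [A = 2·M−B = 2·(17/2, 3)−(9, 3)]
   so A = (8, 3)
3. C_x = 11  [C = 2·N−B = 2·(10, 8)−(9, 3)]
4. C_y = 13  [C = 2·N−B = 2·(10, 8)−(9, 3)]
   so C = (11, 13)

C = (11, 13)
A = (8, 3)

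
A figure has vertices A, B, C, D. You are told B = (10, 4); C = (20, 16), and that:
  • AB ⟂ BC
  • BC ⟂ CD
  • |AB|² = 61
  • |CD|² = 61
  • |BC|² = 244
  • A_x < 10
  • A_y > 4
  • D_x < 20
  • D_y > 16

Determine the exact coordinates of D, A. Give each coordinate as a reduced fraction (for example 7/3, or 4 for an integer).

1. D_x = 14  [[BC ⟂ CD ⇒ 10x+12y-392=0] ∩ [|D−(20, 16)|²=61]]
2. D_y = 21  [[BC ⟂ CD ⇒ 10x+12y-392=0] ∩ [|D−(20, 16)|²=61]]
   so D = (14, 21)
3. A_x = 4  [[AB ⟂ BC ⇒ -10x-12y+148=0] ∩ [|A−(10, 4)|²=61]]
4. A_y = 9  [[AB ⟂ BC ⇒ -10x-12y+148=0] ∩ [|A−(10, 4)|²=61]]
   so A = (4, 9)

D = (14, 21)
A = (4, 9)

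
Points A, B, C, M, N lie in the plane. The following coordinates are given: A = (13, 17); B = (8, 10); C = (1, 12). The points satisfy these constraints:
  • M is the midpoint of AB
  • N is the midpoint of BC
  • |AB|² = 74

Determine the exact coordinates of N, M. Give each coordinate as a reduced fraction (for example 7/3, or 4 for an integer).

1. M_x = 21/2  [2·M = A+B = (13, 17)+(8, 10)]
2. M_y = 27/2  [2·M = A+B = (13, 17)+(8, 10)]
   so M = (21/2, 27/2)
3. N_x = 9/2  [2·N = B+C = (8, 10)+(1, 12)]
4. N_y = 11  [2·N = B+C = (8, 10)+(1, 12)]
   so N = (9/2, 11)

N = (9/2, 11)
M = (21/2, 27/2)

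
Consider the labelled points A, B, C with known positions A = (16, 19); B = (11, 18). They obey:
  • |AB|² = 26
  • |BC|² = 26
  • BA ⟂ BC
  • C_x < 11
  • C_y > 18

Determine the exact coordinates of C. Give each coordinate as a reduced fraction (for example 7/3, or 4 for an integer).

C = (10, 23)

1. C_x = 10  [[BA ⟂ BC ⇒ 5x+1y-73=0] ∩ [|C−(11, 18)|²=26]]
2. C_y = 23  [[BA ⟂ BC ⇒ 5x+1y-73=0] ∩ [|C−(11, 18)|²=26]]
   so C = (10, 23)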